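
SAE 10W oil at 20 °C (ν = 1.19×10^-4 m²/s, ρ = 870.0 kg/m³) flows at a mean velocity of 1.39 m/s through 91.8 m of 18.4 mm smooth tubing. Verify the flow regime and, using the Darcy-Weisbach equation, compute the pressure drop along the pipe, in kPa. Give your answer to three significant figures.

Δp ≈ 1250 kPa

Re = VD/ν = 1.39·0.01840/1.19×10^-4 = 215 → laminar (Re < 2300)
f = 64/Re = 0.2978
h_f = f(L/D)V²/(2g) = 0.2978·(91.8/0.01840)·1.39²/(2·9.81) = 146.3 m
Δp = ρg·h_f = 870.0·9.81·146.3 = 1249 kPa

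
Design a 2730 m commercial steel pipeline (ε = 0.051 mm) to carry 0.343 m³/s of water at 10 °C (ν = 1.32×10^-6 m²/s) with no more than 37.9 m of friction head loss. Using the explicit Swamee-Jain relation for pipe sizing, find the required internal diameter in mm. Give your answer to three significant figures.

Swamee-Jain (Type III): D = 0.66·[ε^1.25·(LQ²/(gh_f))^4.75 + ν·Q^9.4·(L/(gh_f))^5.2]^0.04
LQ²/(gh_f) = 0.8639; L/(gh_f) = 7.343
Term 1 = ε^1.25·(…)^4.75 = 2.15×10^-6; Term 2 = ν·Q^9.4·(…)^5.2 = 1.80×10^-6
D = 0.66·(2.15×10^-6 + 1.80×10^-6)^0.04 = 0.4012 m = 401 mm
Check: V = 2.71 m/s, Re = 8.25×10^5, f = 0.01410, h_f = 36.0 m ≈ 37.9 m ✓

D ≈ 401 mm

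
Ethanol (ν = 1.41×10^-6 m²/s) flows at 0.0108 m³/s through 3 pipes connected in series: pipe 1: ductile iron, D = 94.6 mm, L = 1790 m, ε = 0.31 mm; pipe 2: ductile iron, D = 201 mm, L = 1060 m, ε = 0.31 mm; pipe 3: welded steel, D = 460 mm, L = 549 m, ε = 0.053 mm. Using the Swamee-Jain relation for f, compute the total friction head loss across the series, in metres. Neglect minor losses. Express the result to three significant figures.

H ≈ 65.2 m

Pipe 1: V = 1.537 m/s, Re = 1.03×10^5, ε/D = 0.00328, f = 0.02827, h_1 = f(L/D)V²/2g = 64.37 m
Pipe 2: V = 0.3404 m/s, Re = 4.85×10^4, ε/D = 0.00154, f = 0.02574, h_2 = f(L/D)V²/2g = 0.8015 m
Pipe 3: V = 0.06499 m/s, Re = 2.12×10^4, ε/D = 1.15×10^-4, f = 0.02574, h_3 = f(L/D)V²/2g = 0.006611 m
Series → Q common, losses add: H = Σh = 65.18 m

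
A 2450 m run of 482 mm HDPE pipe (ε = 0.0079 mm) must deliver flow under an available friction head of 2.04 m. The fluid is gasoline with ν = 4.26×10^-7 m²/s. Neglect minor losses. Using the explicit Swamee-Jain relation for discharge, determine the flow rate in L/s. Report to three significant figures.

Q ≈ 147 L/s

Swamee-Jain (Type II): Q = -0.965·√(gD⁵h_f/L)·ln[ε/(3.7D) + √(3.17ν²L/(gD³h_f))]
√(gD⁵h_f/L) = √(9.81·0.482⁵·2.04/2450) = 0.01458
ε/(3.7D) = 4.43×10^-6; √(3.17ν²L/(gD³h_f)) = 2.51×10^-5
Q = -0.965·0.01458·ln(2.951×10^-5) = 0.1467 m³/s
Check: V = 0.804 m/s, Re = 9.10×10^5, f = 0.01217, h_f = 2.04 m ≈ 2.04 m ✓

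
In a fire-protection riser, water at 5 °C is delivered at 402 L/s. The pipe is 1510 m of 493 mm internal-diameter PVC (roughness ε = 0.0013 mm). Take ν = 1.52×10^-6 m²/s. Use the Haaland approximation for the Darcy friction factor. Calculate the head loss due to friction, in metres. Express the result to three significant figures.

V = 4Q/(πD²) = 4·0.402/(π·0.493²) = 2.106 m/s
Re = VD/ν = 2.106·0.493/1.52×10^-6 = 6.83×10^5 → turbulent
ε/D = 0.0013/493 = 2.64×10^-6
Haaland: f = 0.01240
h_f = f(L/D)V²/(2g) = 0.01240·(1510/0.493)·2.106²/(2·9.81) = 8.584 m

h_f ≈ 8.58 m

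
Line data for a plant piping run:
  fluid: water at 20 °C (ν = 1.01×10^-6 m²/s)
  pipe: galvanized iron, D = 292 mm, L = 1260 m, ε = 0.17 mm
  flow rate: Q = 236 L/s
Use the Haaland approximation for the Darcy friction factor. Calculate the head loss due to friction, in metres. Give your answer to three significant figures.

h_f ≈ 48.4 m

V = 4Q/(πD²) = 4·0.236/(π·0.292²) = 3.524 m/s
Re = VD/ν = 3.524·0.292/1.01×10^-6 = 1.02×10^6 → turbulent
ε/D = 0.17/292 = 5.82×10^-4
Haaland: f = 0.01771
h_f = f(L/D)V²/(2g) = 0.01771·(1260/0.292)·3.524²/(2·9.81) = 48.36 m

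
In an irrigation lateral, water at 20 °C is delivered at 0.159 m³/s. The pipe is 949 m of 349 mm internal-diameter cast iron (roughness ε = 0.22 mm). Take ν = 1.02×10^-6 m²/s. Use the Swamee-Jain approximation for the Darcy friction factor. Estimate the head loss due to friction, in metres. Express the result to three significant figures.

h_f ≈ 7.06 m

V = 4Q/(πD²) = 4·0.159/(π·0.349²) = 1.662 m/s
Re = VD/ν = 1.662·0.349/1.02×10^-6 = 5.69×10^5 → turbulent
ε/D = 0.22/349 = 6.30×10^-4
Swamee-Jain: f = 0.01845
h_f = f(L/D)V²/(2g) = 0.01845·(949/0.349)·1.662²/(2·9.81) = 7.063 m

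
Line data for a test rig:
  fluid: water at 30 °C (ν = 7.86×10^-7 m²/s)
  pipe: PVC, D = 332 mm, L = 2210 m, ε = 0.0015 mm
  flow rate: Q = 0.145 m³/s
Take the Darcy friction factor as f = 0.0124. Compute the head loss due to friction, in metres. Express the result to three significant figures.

V = 4Q/(πD²) = 4·0.145/(π·0.332²) = 1.675 m/s
h_f = f(L/D)V²/(2g) = 0.01240·(2210/0.332)·1.675²/(2·9.81) = 11.80 m

h_f ≈ 11.8 m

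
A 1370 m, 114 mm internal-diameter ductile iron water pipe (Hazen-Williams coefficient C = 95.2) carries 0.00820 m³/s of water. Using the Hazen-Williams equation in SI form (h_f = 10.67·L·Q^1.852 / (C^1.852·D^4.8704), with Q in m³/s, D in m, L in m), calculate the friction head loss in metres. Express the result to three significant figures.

h_f ≈ 17.0 m

h_f = 10.67·1370·0.00820^1.852 / (95.2^1.852·0.114^4.8704) = 16.99 m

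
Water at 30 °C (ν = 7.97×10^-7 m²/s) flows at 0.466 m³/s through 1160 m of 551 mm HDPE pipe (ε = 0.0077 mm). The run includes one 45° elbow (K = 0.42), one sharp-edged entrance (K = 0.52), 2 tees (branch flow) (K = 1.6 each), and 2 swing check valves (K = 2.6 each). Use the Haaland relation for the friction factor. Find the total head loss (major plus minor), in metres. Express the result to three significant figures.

V = 4Q/(πD²) = 1.954 m/s; V²/2g = 0.1947 m
Re = 1.35×10^6, ε/D = 1.40×10^-5 → f = 0.01134 (Haaland)
Major: h_f = f(L/D)·V²/2g = 0.01134·2105·0.1947 = 4.647 m
Minor: ΣK = 9.34; h_m = ΣK·V²/2g = 1.818 m
Total H_L = 4.647 + 1.818 = 6.465 m

H_L ≈ 6.47 m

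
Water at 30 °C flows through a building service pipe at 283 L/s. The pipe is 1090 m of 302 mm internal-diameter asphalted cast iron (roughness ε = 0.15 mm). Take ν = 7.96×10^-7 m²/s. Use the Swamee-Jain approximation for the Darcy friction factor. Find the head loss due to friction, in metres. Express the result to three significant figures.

V = 4Q/(πD²) = 4·0.283/(π·0.302²) = 3.951 m/s
Re = VD/ν = 3.951·0.302/7.96×10^-7 = 1.50×10^6 → turbulent
ε/D = 0.15/302 = 4.97×10^-4
Swamee-Jain: f = 0.01710
h_f = f(L/D)V²/(2g) = 0.01710·(1090/0.302)·3.951²/(2·9.81) = 49.10 m

h_f ≈ 49.1 m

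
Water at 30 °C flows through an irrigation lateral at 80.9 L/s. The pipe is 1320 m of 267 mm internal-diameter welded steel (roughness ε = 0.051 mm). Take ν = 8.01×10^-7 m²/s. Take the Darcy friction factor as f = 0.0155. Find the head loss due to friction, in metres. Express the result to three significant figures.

h_f ≈ 8.15 m

V = 4Q/(πD²) = 4·0.0809/(π·0.267²) = 1.445 m/s
h_f = f(L/D)V²/(2g) = 0.01550·(1320/0.267)·1.445²/(2·9.81) = 8.154 m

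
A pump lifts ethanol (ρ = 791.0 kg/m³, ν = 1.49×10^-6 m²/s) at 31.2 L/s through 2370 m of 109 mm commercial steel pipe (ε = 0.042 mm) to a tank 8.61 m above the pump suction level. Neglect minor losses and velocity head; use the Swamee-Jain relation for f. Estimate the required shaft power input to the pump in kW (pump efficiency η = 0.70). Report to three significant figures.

V = 4Q/(πD²) = 3.344 m/s; Re = 2.45×10^5; ε/D = 3.85×10^-4; f = 0.01795
h_f = f(L/D)V²/2g = 222.4 m
Total head H = z + h_f = 8.61 + 222.4 = 231.0 m
P_hyd = ρgQH = 791.0·9.81·0.0312·231.0 = 55.92 kW
P_shaft = P_hyd/η = 55.92/0.70 = 79.89 kW

P_shaft ≈ 79.9 kW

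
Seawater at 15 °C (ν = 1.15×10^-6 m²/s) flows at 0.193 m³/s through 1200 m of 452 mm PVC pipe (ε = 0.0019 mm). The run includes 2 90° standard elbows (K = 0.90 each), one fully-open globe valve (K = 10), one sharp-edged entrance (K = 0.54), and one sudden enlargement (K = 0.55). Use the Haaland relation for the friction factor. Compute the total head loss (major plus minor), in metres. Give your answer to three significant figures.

H_L ≈ 3.54 m

V = 4Q/(πD²) = 1.203 m/s; V²/2g = 0.07374 m
Re = 4.73×10^5, ε/D = 4.20×10^-6 → f = 0.01324 (Haaland)
Major: h_f = f(L/D)·V²/2g = 0.01324·2655·0.07374 = 2.592 m
Minor: ΣK = 12.9; h_m = ΣK·V²/2g = 0.9505 m
Total H_L = 2.592 + 0.9505 = 3.542 m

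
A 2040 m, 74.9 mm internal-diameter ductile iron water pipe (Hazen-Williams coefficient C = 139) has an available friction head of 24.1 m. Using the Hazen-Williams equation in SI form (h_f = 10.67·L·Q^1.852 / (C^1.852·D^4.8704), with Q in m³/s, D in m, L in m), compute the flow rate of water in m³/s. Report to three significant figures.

Rearranging: Q = [h_f·C^1.852·D^4.8704 / (10.67·L)]^(1/1.852)
Q = [24.1·139^1.852·0.0749^4.8704 / (10.67·2040)]^0.540 = 0.003865 m³/s

Q ≈ 0.00386 m³/s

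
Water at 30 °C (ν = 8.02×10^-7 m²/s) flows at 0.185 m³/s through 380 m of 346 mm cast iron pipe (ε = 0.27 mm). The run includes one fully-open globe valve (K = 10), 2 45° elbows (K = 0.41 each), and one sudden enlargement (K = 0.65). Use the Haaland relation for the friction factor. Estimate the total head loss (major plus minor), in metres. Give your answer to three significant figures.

V = 4Q/(πD²) = 1.968 m/s; V²/2g = 0.1973 m
Re = 8.49×10^5, ε/D = 7.80×10^-4 → f = 0.01891 (Haaland)
Major: h_f = f(L/D)·V²/2g = 0.01891·1098·0.1973 = 4.098 m
Minor: ΣK = 11.5; h_m = ΣK·V²/2g = 2.263 m
Total H_L = 4.098 + 2.263 = 6.362 m

H_L ≈ 6.36 m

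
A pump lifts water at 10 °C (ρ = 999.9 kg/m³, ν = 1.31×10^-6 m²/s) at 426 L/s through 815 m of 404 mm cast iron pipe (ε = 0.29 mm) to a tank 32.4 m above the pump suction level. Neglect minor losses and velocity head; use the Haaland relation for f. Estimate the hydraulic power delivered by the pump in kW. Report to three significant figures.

P_hyd ≈ 223 kW

V = 4Q/(πD²) = 3.323 m/s; Re = 1.02×10^6; ε/D = 7.18×10^-4; f = 0.01851
h_f = f(L/D)V²/2g = 21.02 m
Total head H = z + h_f = 32.4 + 21.02 = 53.42 m
P_hyd = ρgQH = 999.9·9.81·0.426·53.42 = 223.2 kW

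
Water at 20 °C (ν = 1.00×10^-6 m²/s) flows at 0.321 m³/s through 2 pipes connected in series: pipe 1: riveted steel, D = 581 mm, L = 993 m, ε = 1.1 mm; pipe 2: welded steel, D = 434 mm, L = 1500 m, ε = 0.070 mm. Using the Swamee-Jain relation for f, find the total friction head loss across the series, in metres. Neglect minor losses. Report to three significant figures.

H ≈ 14.9 m

Pipe 1: V = 1.211 m/s, Re = 7.03×10^5, ε/D = 0.00189, f = 0.02345, h_1 = f(L/D)V²/2g = 2.995 m
Pipe 2: V = 2.170 m/s, Re = 9.42×10^5, ε/D = 1.61×10^-4, f = 0.01438, h_2 = f(L/D)V²/2g = 11.93 m
Series → Q common, losses add: H = Σh = 14.92 m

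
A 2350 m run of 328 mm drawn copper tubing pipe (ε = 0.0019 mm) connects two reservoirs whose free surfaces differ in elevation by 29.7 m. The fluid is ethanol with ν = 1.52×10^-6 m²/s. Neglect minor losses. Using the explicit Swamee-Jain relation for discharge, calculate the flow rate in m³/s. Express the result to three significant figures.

Q ≈ 0.211 m³/s

Swamee-Jain (Type II): Q = -0.965·√(gD⁵h_f/L)·ln[ε/(3.7D) + √(3.17ν²L/(gD³h_f))]
√(gD⁵h_f/L) = √(9.81·0.328⁵·29.7/2350) = 0.02170
ε/(3.7D) = 1.57×10^-6; √(3.17ν²L/(gD³h_f)) = 4.09×10^-5
Q = -0.965·0.02170·ln(4.248×10^-5) = 0.2107 m³/s
Check: V = 2.49 m/s, Re = 5.38×10^5, f = 0.01302, h_f = 29.6 m ≈ 29.7 m ✓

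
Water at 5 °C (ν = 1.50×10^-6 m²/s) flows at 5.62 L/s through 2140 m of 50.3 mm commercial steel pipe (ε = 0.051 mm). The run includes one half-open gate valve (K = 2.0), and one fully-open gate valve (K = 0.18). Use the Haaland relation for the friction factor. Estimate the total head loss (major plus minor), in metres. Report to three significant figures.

V = 4Q/(πD²) = 2.828 m/s; V²/2g = 0.4077 m
Re = 9.48×10^4, ε/D = 0.00101 → f = 0.02212 (Haaland)
Major: h_f = f(L/D)·V²/2g = 0.02212·42545·0.4077 = 383.7 m
Minor: ΣK = 2.18; h_m = ΣK·V²/2g = 0.8887 m
Total H_L = 383.7 + 0.8887 = 384.6 m

H_L ≈ 385 m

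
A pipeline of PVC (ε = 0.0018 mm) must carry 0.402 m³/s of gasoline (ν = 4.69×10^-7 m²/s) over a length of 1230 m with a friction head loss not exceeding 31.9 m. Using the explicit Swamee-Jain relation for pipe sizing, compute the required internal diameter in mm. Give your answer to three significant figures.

D ≈ 349 mm

Swamee-Jain (Type III): D = 0.66·[ε^1.25·(LQ²/(gh_f))^4.75 + ν·Q^9.4·(L/(gh_f))^5.2]^0.04
LQ²/(gh_f) = 0.6352; L/(gh_f) = 3.930
Term 1 = ε^1.25·(…)^4.75 = 7.64×10^-9; Term 2 = ν·Q^9.4·(…)^5.2 = 1.10×10^-7
D = 0.66·(7.64×10^-9 + 1.10×10^-7)^0.04 = 0.3486 m = 349 mm
Check: V = 4.21 m/s, Re = 3.13×10^6, f = 0.009926, h_f = 31.6 m ≈ 31.9 m ✓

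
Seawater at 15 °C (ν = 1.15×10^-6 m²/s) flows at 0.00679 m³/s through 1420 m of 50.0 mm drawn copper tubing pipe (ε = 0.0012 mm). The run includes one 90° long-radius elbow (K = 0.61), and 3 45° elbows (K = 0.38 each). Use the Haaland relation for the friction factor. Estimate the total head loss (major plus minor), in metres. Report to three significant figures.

H_L ≈ 287 m

V = 4Q/(πD²) = 3.458 m/s; V²/2g = 0.6095 m
Re = 1.50×10^5, ε/D = 2.40×10^-5 → f = 0.01652 (Haaland)
Major: h_f = f(L/D)·V²/2g = 0.01652·28400·0.6095 = 286.0 m
Minor: ΣK = 1.75; h_m = ΣK·V²/2g = 1.067 m
Total H_L = 286.0 + 1.067 = 287.1 m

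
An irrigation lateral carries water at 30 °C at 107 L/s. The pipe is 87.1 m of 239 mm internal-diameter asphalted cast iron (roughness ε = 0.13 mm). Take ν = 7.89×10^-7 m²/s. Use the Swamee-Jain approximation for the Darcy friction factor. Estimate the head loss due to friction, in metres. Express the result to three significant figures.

h_f ≈ 1.88 m

V = 4Q/(πD²) = 4·0.107/(π·0.239²) = 2.385 m/s
Re = VD/ν = 2.385·0.239/7.89×10^-7 = 7.22×10^5 → turbulent
ε/D = 0.13/239 = 5.44×10^-4
Swamee-Jain: f = 0.01777
h_f = f(L/D)V²/(2g) = 0.01777·(87.1/0.239)·2.385²/(2·9.81) = 1.878 m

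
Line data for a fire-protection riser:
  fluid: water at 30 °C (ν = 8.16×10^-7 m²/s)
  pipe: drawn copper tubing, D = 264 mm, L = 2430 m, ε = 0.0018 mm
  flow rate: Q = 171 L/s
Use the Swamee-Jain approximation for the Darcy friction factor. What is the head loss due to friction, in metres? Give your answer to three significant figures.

V = 4Q/(πD²) = 4·0.171/(π·0.264²) = 3.124 m/s
Re = VD/ν = 3.124·0.264/8.16×10^-7 = 1.01×10^6 → turbulent
ε/D = 0.0018/264 = 6.82×10^-6
Swamee-Jain: f = 0.01176
h_f = f(L/D)V²/(2g) = 0.01176·(2430/0.264)·3.124²/(2·9.81) = 53.83 m

h_f ≈ 53.8 m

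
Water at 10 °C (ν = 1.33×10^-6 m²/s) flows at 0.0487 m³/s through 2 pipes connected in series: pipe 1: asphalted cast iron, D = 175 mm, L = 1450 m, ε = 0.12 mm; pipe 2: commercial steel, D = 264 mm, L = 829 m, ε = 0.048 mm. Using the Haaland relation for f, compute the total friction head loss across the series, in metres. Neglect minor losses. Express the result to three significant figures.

Pipe 1: V = 2.025 m/s, Re = 2.66×10^5, ε/D = 6.86×10^-4, f = 0.01920, h_1 = f(L/D)V²/2g = 33.24 m
Pipe 2: V = 0.8897 m/s, Re = 1.77×10^5, ε/D = 1.82×10^-4, f = 0.01705, h_2 = f(L/D)V²/2g = 2.159 m
Series → Q common, losses add: H = Σh = 35.40 m

H ≈ 35.4 m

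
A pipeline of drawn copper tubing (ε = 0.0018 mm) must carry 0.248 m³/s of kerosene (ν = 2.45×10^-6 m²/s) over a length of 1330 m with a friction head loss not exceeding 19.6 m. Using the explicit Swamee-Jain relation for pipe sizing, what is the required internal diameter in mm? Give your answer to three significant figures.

D ≈ 349 mm

Swamee-Jain (Type III): D = 0.66·[ε^1.25·(LQ²/(gh_f))^4.75 + ν·Q^9.4·(L/(gh_f))^5.2]^0.04
LQ²/(gh_f) = 0.4254; L/(gh_f) = 6.917
Term 1 = ε^1.25·(…)^4.75 = 1.14×10^-9; Term 2 = ν·Q^9.4·(…)^5.2 = 1.16×10^-7
D = 0.66·(1.14×10^-9 + 1.16×10^-7)^0.04 = 0.3486 m = 349 mm
Check: V = 2.60 m/s, Re = 3.70×10^5, f = 0.01390, h_f = 18.3 m ≈ 19.6 m ✓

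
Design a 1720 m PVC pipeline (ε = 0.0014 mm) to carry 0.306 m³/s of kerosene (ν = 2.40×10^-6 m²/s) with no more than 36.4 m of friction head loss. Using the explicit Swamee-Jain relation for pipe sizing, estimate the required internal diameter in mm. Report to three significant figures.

Swamee-Jain (Type III): D = 0.66·[ε^1.25·(LQ²/(gh_f))^4.75 + ν·Q^9.4·(L/(gh_f))^5.2]^0.04
LQ²/(gh_f) = 0.4510; L/(gh_f) = 4.817
Term 1 = ε^1.25·(…)^4.75 = 1.10×10^-9; Term 2 = ν·Q^9.4·(…)^5.2 = 1.25×10^-7
D = 0.66·(1.10×10^-9 + 1.25×10^-7)^0.04 = 0.3496 m = 350 mm
Check: V = 3.19 m/s, Re = 4.64×10^5, f = 0.01333, h_f = 34.0 m ≈ 36.4 m ✓

D ≈ 350 mm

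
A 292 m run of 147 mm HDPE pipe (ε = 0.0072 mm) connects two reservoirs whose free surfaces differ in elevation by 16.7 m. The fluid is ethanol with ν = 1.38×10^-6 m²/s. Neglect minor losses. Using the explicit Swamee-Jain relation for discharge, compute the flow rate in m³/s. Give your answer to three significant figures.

Swamee-Jain (Type II): Q = -0.965·√(gD⁵h_f/L)·ln[ε/(3.7D) + √(3.17ν²L/(gD³h_f))]
√(gD⁵h_f/L) = √(9.81·0.147⁵·16.7/292) = 0.006206
ε/(3.7D) = 1.32×10^-5; √(3.17ν²L/(gD³h_f)) = 5.82×10^-5
Q = -0.965·0.006206·ln(7.144×10^-5) = 0.05717 m³/s
Check: V = 3.37 m/s, Re = 3.59×10^5, f = 0.01451, h_f = 16.7 m ≈ 16.7 m ✓

Q ≈ 0.0572 m³/s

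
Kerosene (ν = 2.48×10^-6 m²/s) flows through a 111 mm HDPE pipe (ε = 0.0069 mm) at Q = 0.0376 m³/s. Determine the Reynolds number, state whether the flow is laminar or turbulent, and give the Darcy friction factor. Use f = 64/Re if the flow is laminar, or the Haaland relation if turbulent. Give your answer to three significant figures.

V = 4Q/(πD²) = 3.886 m/s
Re = VD/ν = 3.886·0.111/2.48×10^-6 = 1.74×10^5
Re > 4000 → turbulent; ε/D = 6.22×10^-5
Haaland: f = 0.01631

Re ≈ 1.74×10^5; turbulent; f ≈ 0.0163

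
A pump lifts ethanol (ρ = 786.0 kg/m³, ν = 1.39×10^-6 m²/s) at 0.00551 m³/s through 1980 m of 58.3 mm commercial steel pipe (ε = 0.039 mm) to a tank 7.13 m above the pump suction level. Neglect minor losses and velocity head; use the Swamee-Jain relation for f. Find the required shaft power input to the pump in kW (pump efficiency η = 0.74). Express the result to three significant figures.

V = 4Q/(πD²) = 2.064 m/s; Re = 8.66×10^4; ε/D = 6.69×10^-4; f = 0.02148
h_f = f(L/D)V²/2g = 158.4 m
Total head H = z + h_f = 7.13 + 158.4 = 165.5 m
P_hyd = ρgQH = 786.0·9.81·0.00551·165.5 = 7.032 kW
P_shaft = P_hyd/η = 7.032/0.74 = 9.503 kW

P_shaft ≈ 9.50 kW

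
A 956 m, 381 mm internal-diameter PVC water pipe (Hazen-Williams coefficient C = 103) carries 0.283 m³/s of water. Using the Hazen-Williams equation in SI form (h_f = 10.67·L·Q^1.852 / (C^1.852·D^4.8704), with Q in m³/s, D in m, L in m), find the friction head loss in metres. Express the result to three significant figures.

h_f ≈ 20.3 m

h_f = 10.67·956·0.283^1.852 / (103^1.852·0.381^4.8704) = 20.26 m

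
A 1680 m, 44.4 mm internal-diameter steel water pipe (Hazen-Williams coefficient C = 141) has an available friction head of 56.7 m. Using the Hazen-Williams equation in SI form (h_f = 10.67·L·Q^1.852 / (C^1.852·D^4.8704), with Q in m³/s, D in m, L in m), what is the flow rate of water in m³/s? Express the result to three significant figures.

Q ≈ 0.00175 m³/s

Rearranging: Q = [h_f·C^1.852·D^4.8704 / (10.67·L)]^(1/1.852)
Q = [56.7·141^1.852·0.0444^4.8704 / (10.67·1680)]^0.540 = 0.001747 m³/s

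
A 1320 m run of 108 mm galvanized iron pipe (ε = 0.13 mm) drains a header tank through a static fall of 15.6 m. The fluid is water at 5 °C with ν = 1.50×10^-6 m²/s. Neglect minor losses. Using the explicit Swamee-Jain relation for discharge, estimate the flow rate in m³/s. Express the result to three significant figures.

Q ≈ 0.00946 m³/s

Swamee-Jain (Type II): Q = -0.965·√(gD⁵h_f/L)·ln[ε/(3.7D) + √(3.17ν²L/(gD³h_f))]
√(gD⁵h_f/L) = √(9.81·0.108⁵·15.6/1320) = 0.001305
ε/(3.7D) = 3.25×10^-4; √(3.17ν²L/(gD³h_f)) = 2.21×10^-4
Q = -0.965·0.001305·ln(5.463×10^-4) = 0.009462 m³/s
Check: V = 1.03 m/s, Re = 7.44×10^4, f = 0.02367, h_f = 15.7 m ≈ 15.6 m ✓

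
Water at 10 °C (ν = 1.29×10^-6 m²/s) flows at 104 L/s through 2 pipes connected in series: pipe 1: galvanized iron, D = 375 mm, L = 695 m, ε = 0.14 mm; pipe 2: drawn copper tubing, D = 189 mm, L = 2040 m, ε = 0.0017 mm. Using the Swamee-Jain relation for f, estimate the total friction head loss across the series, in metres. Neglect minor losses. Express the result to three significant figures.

Pipe 1: V = 0.9416 m/s, Re = 2.74×10^5, ε/D = 3.73×10^-4, f = 0.01769, h_1 = f(L/D)V²/2g = 1.482 m
Pipe 2: V = 3.707 m/s, Re = 5.43×10^5, ε/D = 8.99×10^-6, f = 0.01305, h_2 = f(L/D)V²/2g = 98.67 m
Series → Q common, losses add: H = Σh = 100.1 m

H ≈ 100 m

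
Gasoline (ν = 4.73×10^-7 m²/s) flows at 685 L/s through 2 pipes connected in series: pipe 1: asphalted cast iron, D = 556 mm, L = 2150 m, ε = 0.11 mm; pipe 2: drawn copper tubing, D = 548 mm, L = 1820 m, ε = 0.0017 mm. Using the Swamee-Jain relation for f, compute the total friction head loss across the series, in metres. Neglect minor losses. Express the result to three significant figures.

Pipe 1: V = 2.821 m/s, Re = 3.32×10^6, ε/D = 1.98×10^-4, f = 0.01409, h_1 = f(L/D)V²/2g = 22.10 m
Pipe 2: V = 2.904 m/s, Re = 3.36×10^6, ε/D = 3.10×10^-6, f = 0.009725, h_2 = f(L/D)V²/2g = 13.89 m
Series → Q common, losses add: H = Σh = 35.98 m

H ≈ 36.0 m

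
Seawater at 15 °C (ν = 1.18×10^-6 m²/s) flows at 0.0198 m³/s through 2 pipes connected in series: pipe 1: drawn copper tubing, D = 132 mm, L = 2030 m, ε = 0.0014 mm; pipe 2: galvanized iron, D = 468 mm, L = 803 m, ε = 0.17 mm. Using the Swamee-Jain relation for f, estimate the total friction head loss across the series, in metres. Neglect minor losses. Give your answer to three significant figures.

H ≈ 26.7 m

Pipe 1: V = 1.447 m/s, Re = 1.62×10^5, ε/D = 1.06×10^-5, f = 0.01628, h_1 = f(L/D)V²/2g = 26.71 m
Pipe 2: V = 0.1151 m/s, Re = 4.57×10^4, ε/D = 3.63×10^-4, f = 0.02252, h_2 = f(L/D)V²/2g = 0.02609 m
Series → Q common, losses add: H = Σh = 26.74 m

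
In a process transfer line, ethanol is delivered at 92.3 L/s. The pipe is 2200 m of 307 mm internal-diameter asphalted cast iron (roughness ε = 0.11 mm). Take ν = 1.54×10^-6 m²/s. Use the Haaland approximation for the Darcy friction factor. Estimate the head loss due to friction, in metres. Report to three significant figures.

h_f ≈ 9.93 m

V = 4Q/(πD²) = 4·0.0923/(π·0.307²) = 1.247 m/s
Re = VD/ν = 1.247·0.307/1.54×10^-6 = 2.49×10^5 → turbulent
ε/D = 0.11/307 = 3.58×10^-4
Haaland: f = 0.01748
h_f = f(L/D)V²/(2g) = 0.01748·(2200/0.307)·1.247²/(2·9.81) = 9.926 m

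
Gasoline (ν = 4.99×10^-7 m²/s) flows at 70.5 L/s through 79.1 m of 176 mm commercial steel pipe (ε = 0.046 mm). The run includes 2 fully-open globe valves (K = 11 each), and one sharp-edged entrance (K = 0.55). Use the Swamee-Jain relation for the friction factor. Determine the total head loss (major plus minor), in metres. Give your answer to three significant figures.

H_L ≈ 12.6 m

V = 4Q/(πD²) = 2.898 m/s; V²/2g = 0.4280 m
Re = 1.02×10^6, ε/D = 2.61×10^-4 → f = 0.01538 (Swamee-Jain)
Major: h_f = f(L/D)·V²/2g = 0.01538·449.4·0.4280 = 2.959 m
Minor: ΣK = 22.6; h_m = ΣK·V²/2g = 9.652 m
Total H_L = 2.959 + 9.652 = 12.61 m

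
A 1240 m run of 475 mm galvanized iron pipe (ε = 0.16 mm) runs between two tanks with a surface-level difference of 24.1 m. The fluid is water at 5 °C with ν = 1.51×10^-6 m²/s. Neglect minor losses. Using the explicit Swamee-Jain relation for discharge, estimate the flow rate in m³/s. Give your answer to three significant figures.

Swamee-Jain (Type II): Q = -0.965·√(gD⁵h_f/L)·ln[ε/(3.7D) + √(3.17ν²L/(gD³h_f))]
√(gD⁵h_f/L) = √(9.81·0.475⁵·24.1/1240) = 0.06790
ε/(3.7D) = 9.10×10^-5; √(3.17ν²L/(gD³h_f)) = 1.88×10^-5
Q = -0.965·0.06790·ln(1.098×10^-4) = 0.5973 m³/s
Check: V = 3.37 m/s, Re = 1.06×10^6, f = 0.01604, h_f = 24.2 m ≈ 24.1 m ✓

Q ≈ 0.597 m³/s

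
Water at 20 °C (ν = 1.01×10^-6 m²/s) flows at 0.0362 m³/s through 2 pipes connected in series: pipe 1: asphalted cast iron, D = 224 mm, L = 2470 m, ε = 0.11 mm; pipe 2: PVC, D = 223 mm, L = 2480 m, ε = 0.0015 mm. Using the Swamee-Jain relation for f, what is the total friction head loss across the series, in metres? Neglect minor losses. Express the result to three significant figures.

Pipe 1: V = 0.9186 m/s, Re = 2.04×10^5, ε/D = 4.91×10^-4, f = 0.01885, h_1 = f(L/D)V²/2g = 8.942 m
Pipe 2: V = 0.9268 m/s, Re = 2.05×10^5, ε/D = 6.73×10^-6, f = 0.01553, h_2 = f(L/D)V²/2g = 7.560 m
Series → Q common, losses add: H = Σh = 16.50 m

H ≈ 16.5 m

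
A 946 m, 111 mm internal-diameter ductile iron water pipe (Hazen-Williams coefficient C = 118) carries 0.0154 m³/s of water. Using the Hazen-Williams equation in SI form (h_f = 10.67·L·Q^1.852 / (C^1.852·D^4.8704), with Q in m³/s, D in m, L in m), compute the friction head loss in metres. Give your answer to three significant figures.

h_f = 10.67·946·0.0154^1.852 / (118^1.852·0.111^4.8704) = 28.83 m

h_f ≈ 28.8 m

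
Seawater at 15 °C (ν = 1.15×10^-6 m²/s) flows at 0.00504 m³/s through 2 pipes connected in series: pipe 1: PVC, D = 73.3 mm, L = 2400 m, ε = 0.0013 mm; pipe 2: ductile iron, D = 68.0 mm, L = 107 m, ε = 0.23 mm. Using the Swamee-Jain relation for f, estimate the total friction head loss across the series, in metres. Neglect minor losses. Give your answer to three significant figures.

H ≈ 49.7 m

Pipe 1: V = 1.194 m/s, Re = 7.61×10^4, ε/D = 1.77×10^-5, f = 0.01902, h_1 = f(L/D)V²/2g = 45.27 m
Pipe 2: V = 1.388 m/s, Re = 8.21×10^4, ε/D = 0.00338, f = 0.02880, h_2 = f(L/D)V²/2g = 4.448 m
Series → Q common, losses add: H = Σh = 49.72 m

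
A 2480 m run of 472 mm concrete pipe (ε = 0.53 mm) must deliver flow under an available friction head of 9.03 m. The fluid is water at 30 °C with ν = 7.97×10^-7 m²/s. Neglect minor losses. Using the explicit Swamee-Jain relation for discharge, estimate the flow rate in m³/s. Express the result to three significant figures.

Q ≈ 0.224 m³/s

Swamee-Jain (Type II): Q = -0.965·√(gD⁵h_f/L)·ln[ε/(3.7D) + √(3.17ν²L/(gD³h_f))]
√(gD⁵h_f/L) = √(9.81·0.472⁵·9.03/2480) = 0.02893
ε/(3.7D) = 3.03×10^-4; √(3.17ν²L/(gD³h_f)) = 2.32×10^-5
Q = -0.965·0.02893·ln(3.266×10^-4) = 0.2241 m³/s
Check: V = 1.28 m/s, Re = 7.58×10^5, f = 0.02067, h_f = 9.08 m ≈ 9.03 m ✓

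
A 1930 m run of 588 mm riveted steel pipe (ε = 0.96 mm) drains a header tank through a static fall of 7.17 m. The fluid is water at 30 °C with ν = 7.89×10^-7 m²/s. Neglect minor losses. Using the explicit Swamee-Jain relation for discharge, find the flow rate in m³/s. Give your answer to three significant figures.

Q ≈ 0.376 m³/s

Swamee-Jain (Type II): Q = -0.965·√(gD⁵h_f/L)·ln[ε/(3.7D) + √(3.17ν²L/(gD³h_f))]
√(gD⁵h_f/L) = √(9.81·0.588⁵·7.17/1930) = 0.05061
ε/(3.7D) = 4.41×10^-4; √(3.17ν²L/(gD³h_f)) = 1.63×10^-5
Q = -0.965·0.05061·ln(4.576×10^-4) = 0.3756 m³/s
Check: V = 1.38 m/s, Re = 1.03×10^6, f = 0.02249, h_f = 7.20 m ≈ 7.17 m ✓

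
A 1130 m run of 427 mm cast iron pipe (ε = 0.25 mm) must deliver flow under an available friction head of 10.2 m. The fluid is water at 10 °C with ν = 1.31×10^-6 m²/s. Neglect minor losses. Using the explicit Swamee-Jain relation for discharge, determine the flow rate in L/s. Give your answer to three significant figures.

Q ≈ 294 L/s

Swamee-Jain (Type II): Q = -0.965·√(gD⁵h_f/L)·ln[ε/(3.7D) + √(3.17ν²L/(gD³h_f))]
√(gD⁵h_f/L) = √(9.81·0.427⁵·10.2/1130) = 0.03545
ε/(3.7D) = 1.58×10^-4; √(3.17ν²L/(gD³h_f)) = 2.81×10^-5
Q = -0.965·0.03545·ln(1.863×10^-4) = 0.2938 m³/s
Check: V = 2.05 m/s, Re = 6.69×10^5, f = 0.01808, h_f = 10.3 m ≈ 10.2 m ✓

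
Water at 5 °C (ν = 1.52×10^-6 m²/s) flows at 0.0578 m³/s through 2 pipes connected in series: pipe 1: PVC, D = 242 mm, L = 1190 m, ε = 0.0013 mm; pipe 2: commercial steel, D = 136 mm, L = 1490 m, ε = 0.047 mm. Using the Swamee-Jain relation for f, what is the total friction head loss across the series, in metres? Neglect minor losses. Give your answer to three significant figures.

Pipe 1: V = 1.257 m/s, Re = 2.00×10^5, ε/D = 5.37×10^-6, f = 0.01558, h_1 = f(L/D)V²/2g = 6.166 m
Pipe 2: V = 3.979 m/s, Re = 3.56×10^5, ε/D = 3.46×10^-4, f = 0.01713, h_2 = f(L/D)V²/2g = 151.4 m
Series → Q common, losses add: H = Σh = 157.6 m

H ≈ 158 m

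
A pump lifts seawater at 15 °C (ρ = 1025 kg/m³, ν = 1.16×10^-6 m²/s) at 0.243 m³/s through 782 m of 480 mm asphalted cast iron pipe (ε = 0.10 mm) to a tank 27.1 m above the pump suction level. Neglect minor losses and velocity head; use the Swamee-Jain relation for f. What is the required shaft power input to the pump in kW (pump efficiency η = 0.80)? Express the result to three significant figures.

P_shaft ≈ 89.8 kW

V = 4Q/(πD²) = 1.343 m/s; Re = 5.56×10^5; ε/D = 2.08×10^-4; f = 0.01546
h_f = f(L/D)V²/2g = 2.314 m
Total head H = z + h_f = 27.1 + 2.314 = 29.41 m
P_hyd = ρgQH = 1025·9.81·0.243·29.41 = 71.87 kW
P_shaft = P_hyd/η = 71.87/0.80 = 89.84 kW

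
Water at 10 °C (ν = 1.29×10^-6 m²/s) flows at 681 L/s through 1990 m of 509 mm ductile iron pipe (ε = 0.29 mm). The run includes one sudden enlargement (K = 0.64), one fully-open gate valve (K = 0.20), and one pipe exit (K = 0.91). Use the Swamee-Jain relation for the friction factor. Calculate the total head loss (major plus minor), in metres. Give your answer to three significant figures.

H_L ≈ 40.4 m

V = 4Q/(πD²) = 3.347 m/s; V²/2g = 0.5709 m
Re = 1.32×10^6, ε/D = 5.70×10^-4 → f = 0.01764 (Swamee-Jain)
Major: h_f = f(L/D)·V²/2g = 0.01764·3910·0.5709 = 39.36 m
Minor: ΣK = 1.75; h_m = ΣK·V²/2g = 0.9990 m
Total H_L = 39.36 + 0.9990 = 40.36 m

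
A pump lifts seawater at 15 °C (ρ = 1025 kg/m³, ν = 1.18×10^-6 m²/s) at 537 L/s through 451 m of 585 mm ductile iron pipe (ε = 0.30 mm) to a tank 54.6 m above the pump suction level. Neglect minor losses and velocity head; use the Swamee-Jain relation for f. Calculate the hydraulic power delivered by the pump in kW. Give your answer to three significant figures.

P_hyd ≈ 310 kW

V = 4Q/(πD²) = 1.998 m/s; Re = 9.90×10^5; ε/D = 5.13×10^-4; f = 0.01739
h_f = f(L/D)V²/2g = 2.728 m
Total head H = z + h_f = 54.6 + 2.728 = 57.33 m
P_hyd = ρgQH = 1025·9.81·0.537·57.33 = 309.6 kW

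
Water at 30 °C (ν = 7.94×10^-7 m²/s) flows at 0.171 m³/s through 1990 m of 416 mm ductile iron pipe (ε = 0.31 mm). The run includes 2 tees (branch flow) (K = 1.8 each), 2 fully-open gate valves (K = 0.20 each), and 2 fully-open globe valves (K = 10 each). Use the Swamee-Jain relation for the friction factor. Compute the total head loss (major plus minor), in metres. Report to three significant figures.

V = 4Q/(πD²) = 1.258 m/s; V²/2g = 0.08068 m
Re = 6.59×10^5, ε/D = 7.45×10^-4 → f = 0.01898 (Swamee-Jain)
Major: h_f = f(L/D)·V²/2g = 0.01898·4784·0.08068 = 7.324 m
Minor: ΣK = 24.0; h_m = ΣK·V²/2g = 1.936 m
Total H_L = 7.324 + 1.936 = 9.260 m

H_L ≈ 9.26 m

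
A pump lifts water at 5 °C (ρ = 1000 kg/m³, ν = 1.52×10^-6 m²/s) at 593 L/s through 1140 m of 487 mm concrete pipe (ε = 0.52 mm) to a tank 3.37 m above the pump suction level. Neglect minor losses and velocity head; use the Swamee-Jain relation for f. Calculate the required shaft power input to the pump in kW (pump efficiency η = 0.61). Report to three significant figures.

V = 4Q/(πD²) = 3.184 m/s; Re = 1.02×10^6; ε/D = 0.00107; f = 0.02032
h_f = f(L/D)V²/2g = 24.58 m
Total head H = z + h_f = 3.37 + 24.58 = 27.95 m
P_hyd = ρgQH = 1000·9.81·0.593·27.95 = 162.6 kW
P_shaft = P_hyd/η = 162.6/0.61 = 266.5 kW

P_shaft ≈ 267 kW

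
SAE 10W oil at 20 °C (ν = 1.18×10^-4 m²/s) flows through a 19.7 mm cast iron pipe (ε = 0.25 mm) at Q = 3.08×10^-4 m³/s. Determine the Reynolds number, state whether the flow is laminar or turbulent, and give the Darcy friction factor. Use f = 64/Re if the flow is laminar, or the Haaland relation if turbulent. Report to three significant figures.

Re ≈ 169; laminar; f = 64/Re ≈ 0.379

V = 4Q/(πD²) = 1.010 m/s
Re = VD/ν = 1.010·0.0197/1.18×10^-4 = 169
Re < 2300 → laminar → f = 64/Re = 0.3794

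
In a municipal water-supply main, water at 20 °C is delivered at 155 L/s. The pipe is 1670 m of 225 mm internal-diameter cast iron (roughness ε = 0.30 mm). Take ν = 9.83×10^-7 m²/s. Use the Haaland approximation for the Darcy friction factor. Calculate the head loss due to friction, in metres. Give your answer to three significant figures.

h_f ≈ 123 m

V = 4Q/(πD²) = 4·0.155/(π·0.225²) = 3.898 m/s
Re = VD/ν = 3.898·0.225/9.83×10^-7 = 8.92×10^5 → turbulent
ε/D = 0.30/225 = 0.00133
Haaland: f = 0.02137
h_f = f(L/D)V²/(2g) = 0.02137·(1670/0.225)·3.898²/(2·9.81) = 122.9 m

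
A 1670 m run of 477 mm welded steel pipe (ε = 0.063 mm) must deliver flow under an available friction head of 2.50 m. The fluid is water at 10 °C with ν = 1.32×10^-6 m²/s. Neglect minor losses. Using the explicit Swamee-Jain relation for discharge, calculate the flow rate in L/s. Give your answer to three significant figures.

Swamee-Jain (Type II): Q = -0.965·√(gD⁵h_f/L)·ln[ε/(3.7D) + √(3.17ν²L/(gD³h_f))]
√(gD⁵h_f/L) = √(9.81·0.477⁵·2.50/1670) = 0.01904
ε/(3.7D) = 3.57×10^-5; √(3.17ν²L/(gD³h_f)) = 5.89×10^-5
Q = -0.965·0.01904·ln(9.456×10^-5) = 0.1703 m³/s
Check: V = 0.953 m/s, Re = 3.44×10^5, f = 0.01546, h_f = 2.51 m ≈ 2.50 m ✓

Q ≈ 170 L/s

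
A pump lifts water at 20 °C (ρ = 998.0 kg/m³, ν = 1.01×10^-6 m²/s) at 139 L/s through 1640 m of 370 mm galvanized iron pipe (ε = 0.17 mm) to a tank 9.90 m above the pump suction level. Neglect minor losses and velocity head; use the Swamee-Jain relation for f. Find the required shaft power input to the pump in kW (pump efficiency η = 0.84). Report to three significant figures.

P_shaft ≈ 26.8 kW

V = 4Q/(πD²) = 1.293 m/s; Re = 4.74×10^5; ε/D = 4.59×10^-4; f = 0.01757
h_f = f(L/D)V²/2g = 6.633 m
Total head H = z + h_f = 9.90 + 6.633 = 16.53 m
P_hyd = ρgQH = 998.0·9.81·0.139·16.53 = 22.50 kW
P_shaft = P_hyd/η = 22.50/0.84 = 26.79 kW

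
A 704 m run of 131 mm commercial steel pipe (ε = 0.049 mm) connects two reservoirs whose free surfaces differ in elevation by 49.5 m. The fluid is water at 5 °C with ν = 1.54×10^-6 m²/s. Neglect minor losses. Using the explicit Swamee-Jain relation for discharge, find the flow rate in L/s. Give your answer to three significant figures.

Swamee-Jain (Type II): Q = -0.965·√(gD⁵h_f/L)·ln[ε/(3.7D) + √(3.17ν²L/(gD³h_f))]
√(gD⁵h_f/L) = √(9.81·0.131⁵·49.5/704) = 0.005159
ε/(3.7D) = 1.01×10^-4; √(3.17ν²L/(gD³h_f)) = 6.96×10^-5
Q = -0.965·0.005159·ln(1.707×10^-4) = 0.04319 m³/s
Check: V = 3.20 m/s, Re = 2.73×10^5, f = 0.01771, h_f = 49.8 m ≈ 49.5 m ✓

Q ≈ 43.2 L/s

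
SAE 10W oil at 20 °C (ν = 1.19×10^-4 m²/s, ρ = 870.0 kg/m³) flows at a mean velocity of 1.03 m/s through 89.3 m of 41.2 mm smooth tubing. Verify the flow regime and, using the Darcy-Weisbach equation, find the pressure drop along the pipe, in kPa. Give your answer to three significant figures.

Re = VD/ν = 1.03·0.04120/1.19×10^-4 = 357 → laminar (Re < 2300)
f = 64/Re = 0.1795
h_f = f(L/D)V²/(2g) = 0.1795·(89.3/0.04120)·1.03²/(2·9.81) = 21.03 m
Δp = ρg·h_f = 870.0·9.81·21.03 = 179.5 kPa

Δp ≈ 180 kPa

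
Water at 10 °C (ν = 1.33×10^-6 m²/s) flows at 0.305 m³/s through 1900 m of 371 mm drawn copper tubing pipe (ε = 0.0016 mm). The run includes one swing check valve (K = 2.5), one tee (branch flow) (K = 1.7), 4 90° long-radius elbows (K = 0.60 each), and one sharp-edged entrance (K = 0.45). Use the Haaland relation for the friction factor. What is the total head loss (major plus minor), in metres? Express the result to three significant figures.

V = 4Q/(πD²) = 2.821 m/s; V²/2g = 0.4057 m
Re = 7.87×10^5, ε/D = 4.31×10^-6 → f = 0.01213 (Haaland)
Major: h_f = f(L/D)·V²/2g = 0.01213·5121·0.4057 = 25.20 m
Minor: ΣK = 7.05; h_m = ΣK·V²/2g = 2.860 m
Total H_L = 25.20 + 2.860 = 28.06 m

H_L ≈ 28.1 m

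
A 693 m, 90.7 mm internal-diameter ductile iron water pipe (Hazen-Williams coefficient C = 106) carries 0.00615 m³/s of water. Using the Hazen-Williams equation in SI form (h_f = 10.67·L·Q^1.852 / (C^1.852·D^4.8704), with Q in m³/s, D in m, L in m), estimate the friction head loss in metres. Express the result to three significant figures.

h_f ≈ 12.6 m

h_f = 10.67·693·0.00615^1.852 / (106^1.852·0.0907^4.8704) = 12.59 m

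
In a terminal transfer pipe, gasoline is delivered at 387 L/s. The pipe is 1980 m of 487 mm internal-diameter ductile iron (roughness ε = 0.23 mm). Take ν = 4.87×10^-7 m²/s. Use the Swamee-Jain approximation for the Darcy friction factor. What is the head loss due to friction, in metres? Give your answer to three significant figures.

V = 4Q/(πD²) = 4·0.387/(π·0.487²) = 2.078 m/s
Re = VD/ν = 2.078·0.487/4.87×10^-7 = 2.08×10^6 → turbulent
ε/D = 0.23/487 = 4.72×10^-4
Swamee-Jain: f = 0.01682
h_f = f(L/D)V²/(2g) = 0.01682·(1980/0.487)·2.078²/(2·9.81) = 15.04 m

h_f ≈ 15.0 m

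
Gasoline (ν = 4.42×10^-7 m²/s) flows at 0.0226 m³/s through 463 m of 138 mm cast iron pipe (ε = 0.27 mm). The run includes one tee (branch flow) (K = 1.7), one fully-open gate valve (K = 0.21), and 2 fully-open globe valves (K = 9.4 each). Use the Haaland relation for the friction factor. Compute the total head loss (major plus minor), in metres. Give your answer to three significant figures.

V = 4Q/(πD²) = 1.511 m/s; V²/2g = 0.1164 m
Re = 4.72×10^5, ε/D = 0.00196 → f = 0.02368 (Haaland)
Major: h_f = f(L/D)·V²/2g = 0.02368·3355·0.1164 = 9.244 m
Minor: ΣK = 20.7; h_m = ΣK·V²/2g = 2.410 m
Total H_L = 9.244 + 2.410 = 11.65 m

H_L ≈ 11.7 m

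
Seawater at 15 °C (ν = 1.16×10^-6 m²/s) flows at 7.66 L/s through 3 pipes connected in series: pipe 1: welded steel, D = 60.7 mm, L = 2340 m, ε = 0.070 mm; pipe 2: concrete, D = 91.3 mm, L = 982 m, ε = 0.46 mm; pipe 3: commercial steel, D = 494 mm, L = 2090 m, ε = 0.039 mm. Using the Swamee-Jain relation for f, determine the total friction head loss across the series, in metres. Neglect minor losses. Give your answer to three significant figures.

H ≈ 331 m

Pipe 1: V = 2.647 m/s, Re = 1.39×10^5, ε/D = 0.00115, f = 0.02228, h_1 = f(L/D)V²/2g = 306.8 m
Pipe 2: V = 1.170 m/s, Re = 9.21×10^4, ε/D = 0.00504, f = 0.03171, h_2 = f(L/D)V²/2g = 23.80 m
Pipe 3: V = 0.03997 m/s, Re = 1.70×10^4, ε/D = 7.89×10^-5, f = 0.02707, h_3 = f(L/D)V²/2g = 0.009325 m
Series → Q common, losses add: H = Σh = 330.6 m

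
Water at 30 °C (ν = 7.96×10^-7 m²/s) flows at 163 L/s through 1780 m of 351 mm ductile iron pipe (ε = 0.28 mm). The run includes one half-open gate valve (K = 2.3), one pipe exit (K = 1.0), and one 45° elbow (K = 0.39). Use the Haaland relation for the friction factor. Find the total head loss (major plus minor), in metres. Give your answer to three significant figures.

V = 4Q/(πD²) = 1.685 m/s; V²/2g = 0.1446 m
Re = 7.43×10^5, ε/D = 7.98×10^-4 → f = 0.01905 (Haaland)
Major: h_f = f(L/D)·V²/2g = 0.01905·5071·0.1446 = 13.98 m
Minor: ΣK = 3.69; h_m = ΣK·V²/2g = 0.5337 m
Total H_L = 13.98 + 0.5337 = 14.51 m

H_L ≈ 14.5 m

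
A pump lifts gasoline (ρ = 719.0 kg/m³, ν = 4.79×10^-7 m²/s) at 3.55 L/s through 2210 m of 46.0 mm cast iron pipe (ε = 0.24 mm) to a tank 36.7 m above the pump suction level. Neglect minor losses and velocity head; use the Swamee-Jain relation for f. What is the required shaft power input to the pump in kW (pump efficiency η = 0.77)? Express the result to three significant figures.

V = 4Q/(πD²) = 2.136 m/s; Re = 2.05×10^5; ε/D = 0.00522; f = 0.03138
h_f = f(L/D)V²/2g = 350.7 m
Total head H = z + h_f = 36.7 + 350.7 = 387.4 m
P_hyd = ρgQH = 719.0·9.81·0.00355·387.4 = 9.699 kW
P_shaft = P_hyd/η = 9.699/0.77 = 12.60 kW

P_shaft ≈ 12.6 kW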